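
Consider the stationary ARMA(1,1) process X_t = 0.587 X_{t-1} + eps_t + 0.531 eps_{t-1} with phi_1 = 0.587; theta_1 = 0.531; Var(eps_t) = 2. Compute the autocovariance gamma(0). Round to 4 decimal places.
\gamma(0) = 5.8141

Multiply the model equation by X_{t-k} and take expectations. With theta_0 = psi_0 = 1 and psi_j the MA(infinity) weights, this gives
  gamma(k) - sum_i phi_i gamma(k-i) = c_k,
  c_k = sigma^2 * sum_{j=k..q} theta_j psi_{j-k}   (c_k = 0 for k > q),
using gamma(-m) = gamma(m).
psi-weights needed (psi_j = theta_j + sum_i phi_i psi_{j-i}):
  psi_1 = theta_1 + phi_1 = 0.531 + (0.587) = 1.118
Right-hand sides:
  c_0 = sigma^2 (1 + theta_1 psi_1) = 2 * (1 + (0.531)(1.118)) = 2 * 1.593658 = 3.187316
  c_1 = sigma^2 theta_1 = 2 * (0.531) = 1.062
  c_2 = 0
Equations for k = 0 and k = 1 (AR order 1):
  gamma(0) = phi_1 gamma(1) + c_0
  gamma(1) = phi_1 gamma(0) + c_1
Substituting the second into the first: gamma(0) (1 - phi_1^2) = c_0 + phi_1 c_1, so
  gamma(0) = (c_0 + phi_1 c_1) / (1 - phi_1^2) = (3.187316 + (0.587)(1.062)) / (1 - (0.587)^2) = 3.81071 / 0.655431 = 5.814052.
Therefore gamma(0) = 5.8141 (to 4 decimal places).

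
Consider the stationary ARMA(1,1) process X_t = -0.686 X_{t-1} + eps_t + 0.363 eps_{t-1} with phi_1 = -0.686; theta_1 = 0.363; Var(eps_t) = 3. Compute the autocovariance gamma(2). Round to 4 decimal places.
\gamma(2) = 0.9430

Multiply the model equation by X_{t-k} and take expectations. With theta_0 = psi_0 = 1 and psi_j the MA(infinity) weights, this gives
  gamma(k) - sum_i phi_i gamma(k-i) = c_k,
  c_k = sigma^2 * sum_{j=k..q} theta_j psi_{j-k}   (c_k = 0 for k > q),
using gamma(-m) = gamma(m).
psi-weights needed (psi_j = theta_j + sum_i phi_i psi_{j-i}):
  psi_1 = theta_1 + phi_1 = 0.363 + (-0.686) = -0.323
Right-hand sides:
  c_0 = sigma^2 (1 + theta_1 psi_1) = 3 * (1 + (0.363)(-0.323)) = 3 * 0.882751 = 2.648253
  c_1 = sigma^2 theta_1 = 3 * (0.363) = 1.089
  c_2 = 0
Equations for k = 0 and k = 1 (AR order 1):
  gamma(0) = phi_1 gamma(1) + c_0
  gamma(1) = phi_1 gamma(0) + c_1
Substituting the second into the first: gamma(0) (1 - phi_1^2) = c_0 + phi_1 c_1, so
  gamma(0) = (c_0 + phi_1 c_1) / (1 - phi_1^2) = (2.648253 + (-0.686)(1.089)) / (1 - (-0.686)^2) = 1.901199 / 0.529404 = 3.591206.
  gamma(1) = phi_1 gamma(0) + c_1 = (-0.686)(3.591206) + (1.089) = -1.374568.
For k = 2 (> q): gamma(2) = phi_1 gamma(1) = (-0.686)(-1.374568) = 0.942953.
Therefore gamma(2) = 0.9430 (to 4 decimal places).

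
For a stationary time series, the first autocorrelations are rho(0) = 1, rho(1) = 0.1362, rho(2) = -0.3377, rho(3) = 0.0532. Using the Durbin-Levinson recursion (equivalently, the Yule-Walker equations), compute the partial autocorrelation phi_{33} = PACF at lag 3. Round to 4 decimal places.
\phi_{33} = 0.1940

The PACF at lag k is phi_{kk}, the last component of the solution
to the Yule-Walker system G_k phi = r_k where
  (G_k)_{ij} = rho(|i - j|), (r_k)_i = rho(i), i,j = 1..k.
Equivalently, Durbin-Levinson gives phi_{kk} iteratively:
  phi_{11} = rho(1)
  phi_{kk} = [rho(k) - sum_{j=1..k-1} phi_{k-1,j} rho(k-j)]
            / [1 - sum_{j=1..k-1} phi_{k-1,j} rho(j)],
  phi_{k,j} = phi_{k-1,j} - phi_{kk} phi_{k-1,k-j},  j = 1..k-1.
Step k = 1:
  phi_11 = rho(1) = 0.1362.
Step k = 2:
  phi_22 = [rho(2) - phi_11 rho(1)] / [1 - phi_11 rho(1)] = [-0.3377 - (0.1362)(0.1362)] / [1 - (0.1362)(0.1362)]
         = -0.35625044 / 0.98144956 = -0.362984.
  Update: phi_21 = phi_11 - phi_22 phi_11 = 0.1362 - (-0.362984)(0.1362) = 0.185638.
Step k = 3:
  phi_33 = [rho(3) - phi_21 rho(2) - phi_22 rho(1)] / [1 - phi_21 rho(1) - phi_22 rho(2)]
    numerator   = 0.0532 - (0.185638)(-0.3377) - (-0.362984)(0.1362) = 0.16532851
    denominator = 1 - (0.185638)(0.1362) - (-0.362984)(-0.3377) = 0.85213637
  phi_33 = 0.16532851 / 0.85213637 = 0.194.
Therefore phi_{33} = 0.1940.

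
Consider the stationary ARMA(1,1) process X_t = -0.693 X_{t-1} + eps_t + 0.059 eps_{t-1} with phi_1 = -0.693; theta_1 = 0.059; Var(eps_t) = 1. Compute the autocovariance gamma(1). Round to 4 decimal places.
\gamma(1) = -1.1699

Multiply the model equation by X_{t-k} and take expectations. With theta_0 = psi_0 = 1 and psi_j the MA(infinity) weights, this gives
  gamma(k) - sum_i phi_i gamma(k-i) = c_k,
  c_k = sigma^2 * sum_{j=k..q} theta_j psi_{j-k}   (c_k = 0 for k > q),
using gamma(-m) = gamma(m).
psi-weights needed (psi_j = theta_j + sum_i phi_i psi_{j-i}):
  psi_1 = theta_1 + phi_1 = 0.059 + (-0.693) = -0.634
Right-hand sides:
  c_0 = sigma^2 (1 + theta_1 psi_1) = 1 * (1 + (0.059)(-0.634)) = 1 * 0.962594 = 0.962594
  c_1 = sigma^2 theta_1 = 1 * (0.059) = 0.059
  c_2 = 0
Equations for k = 0 and k = 1 (AR order 1):
  gamma(0) = phi_1 gamma(1) + c_0
  gamma(1) = phi_1 gamma(0) + c_1
Substituting the second into the first: gamma(0) (1 - phi_1^2) = c_0 + phi_1 c_1, so
  gamma(0) = (c_0 + phi_1 c_1) / (1 - phi_1^2) = (0.962594 + (-0.693)(0.059)) / (1 - (-0.693)^2) = 0.921707 / 0.519751 = 1.773363.
  gamma(1) = phi_1 gamma(0) + c_1 = (-0.693)(1.773363) + (0.059) = -1.16994.
Therefore gamma(1) = -1.1699 (to 4 decimal places).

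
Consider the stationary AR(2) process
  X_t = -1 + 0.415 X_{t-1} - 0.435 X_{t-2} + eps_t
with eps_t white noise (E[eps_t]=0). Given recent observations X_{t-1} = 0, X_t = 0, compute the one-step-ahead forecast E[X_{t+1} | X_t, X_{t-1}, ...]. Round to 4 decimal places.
E[X_{t+1} \mid \mathcal F_t] = -1.0000

For an AR(p) model X_t = c + sum_i phi_i X_{t-i} + eps_t, the
one-step-ahead conditional mean is
  E[X_{t+1} | X_t, ...] = c + sum_i phi_i X_{t+1-i}.
Substitute known values:
  E[X_{t+1} | ...] = -1 + (0.415) * (0) + (-0.435) * (0)
                   = -1.0000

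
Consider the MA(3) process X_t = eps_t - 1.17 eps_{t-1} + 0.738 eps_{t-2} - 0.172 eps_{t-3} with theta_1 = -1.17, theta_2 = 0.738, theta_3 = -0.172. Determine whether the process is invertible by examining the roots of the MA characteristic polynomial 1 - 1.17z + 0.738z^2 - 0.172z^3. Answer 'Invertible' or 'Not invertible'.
\text{Invertible}

The MA(q) characteristic polynomial is P(z) = 1 - 1.17z + 0.738z^2 - 0.172z^3.
Invertibility requires all roots to lie outside the unit circle, i.e. |z| > 1 for every root.
Degree 3: look for a simple real root z0 first, then factor out (1 - z/z0) and solve the remaining quadratic.
Testing z0 = 2.5: P(2.5) = 1 + (-1.17)(2.5) + (0.738)(2.5)^2 + (-0.172)(2.5)^3
  = 1 + (-2.925) + (4.6125) + (-2.6875) = 0.  So z_0 = 2.5 is a root, |z_0| = 2.5.
Divide out the factor (1 - 0.4 z) = (1 - z/z0) (since 1/z0 = 0.4):
  P(z) = (1 - 0.4 z)(1 + (-0.77) z + (0.43) z^2)
  [check: z-coef -0.77 - (0.4) = -1.17; z^2-coef 0.43 - (0.4)(-0.77) = 0.738; z^3-coef -(0.4)(0.43) = -0.172.]
Remaining roots from the quadratic factor 1 + (-0.77) z + (0.43) z^2:
  Set 1 + (-0.77) z + (0.43) z^2 = 0, i.e. a z^2 + b z + c = 0 with a = 0.43, b = -0.77, c = 1.
  Discriminant D = b^2 - 4ac = (-0.77)^2 - 4*(0.43)*1 = 0.5929 - (1.72) = -1.1271.
  D < 0, so the roots are the complex-conjugate pair z = (-b +/- i sqrt(-D)) / (2a) = 0.8953 +/- 1.2345i.
  For a conjugate pair |z|^2 = z * conj(z) = (product of roots) = c/a = 1/(0.43) = 2.325581, so |z| = sqrt(2.325581) = 1.525 for both roots.
Moduli of all roots: 2.5000, 1.5250, 1.5250.
All moduli strictly greater than 1? Yes.
Verdict: Invertible.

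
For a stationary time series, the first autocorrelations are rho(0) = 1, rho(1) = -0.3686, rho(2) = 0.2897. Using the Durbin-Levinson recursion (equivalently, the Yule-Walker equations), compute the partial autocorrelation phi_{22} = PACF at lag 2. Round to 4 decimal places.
\phi_{22} = 0.1780

The PACF at lag k is phi_{kk}, the last component of the solution
to the Yule-Walker system G_k phi = r_k where
  (G_k)_{ij} = rho(|i - j|), (r_k)_i = rho(i), i,j = 1..k.
Equivalently, Durbin-Levinson gives phi_{kk} iteratively:
  phi_{11} = rho(1)
  phi_{kk} = [rho(k) - sum_{j=1..k-1} phi_{k-1,j} rho(k-j)]
            / [1 - sum_{j=1..k-1} phi_{k-1,j} rho(j)],
  phi_{k,j} = phi_{k-1,j} - phi_{kk} phi_{k-1,k-j},  j = 1..k-1.
Step k = 1:
  phi_11 = rho(1) = -0.3686.
Step k = 2:
  phi_22 = [rho(2) - phi_11 rho(1)] / [1 - phi_11 rho(1)] = [0.2897 - (-0.3686)(-0.3686)] / [1 - (-0.3686)(-0.3686)]
         = 0.15383404 / 0.86413404 = 0.178.
Therefore phi_{22} = 0.1780.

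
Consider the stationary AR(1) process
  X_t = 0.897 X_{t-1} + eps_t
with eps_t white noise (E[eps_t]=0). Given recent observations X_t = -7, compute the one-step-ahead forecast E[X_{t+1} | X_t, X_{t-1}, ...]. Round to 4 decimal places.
E[X_{t+1} \mid \mathcal F_t] = -6.2790

For an AR(p) model X_t = c + sum_i phi_i X_{t-i} + eps_t, the
one-step-ahead conditional mean is
  E[X_{t+1} | X_t, ...] = c + sum_i phi_i X_{t+1-i}.
Substitute known values:
  E[X_{t+1} | ...] = (0.897) * (-7)
                   = -6.2790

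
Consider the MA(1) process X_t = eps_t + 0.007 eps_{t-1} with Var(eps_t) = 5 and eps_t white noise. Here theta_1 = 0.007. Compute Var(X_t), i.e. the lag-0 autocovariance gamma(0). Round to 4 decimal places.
\gamma(0) = 5.0002

For an MA(q) process X_t = eps_t + sum_i theta_i eps_{t-i} with
Var(eps_t) = sigma^2, the variance is
  gamma(0) = sigma^2 * (1 + sum_i theta_i^2).
  sum_i theta_i^2 = (0.007)^2 = 0.000049.
  gamma(0) = 5 * (1 + 0.000049) = 5 * 1.000049 = 5.000245, which rounds to 5.0002.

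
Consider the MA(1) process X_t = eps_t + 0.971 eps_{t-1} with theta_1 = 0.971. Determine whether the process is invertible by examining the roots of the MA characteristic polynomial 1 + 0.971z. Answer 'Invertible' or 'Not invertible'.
\text{Invertible}

The MA(q) characteristic polynomial is P(z) = 1 + 0.971z.
Invertibility requires all roots to lie outside the unit circle, i.e. |z| > 1 for every root.
This is linear in z: 1 + (0.971) z = 0  =>  z = -1/(0.971) = -1.029866,  |z| = 1.029866.
Moduli of all roots: 1.0299.
All moduli strictly greater than 1? Yes.
Verdict: Invertible.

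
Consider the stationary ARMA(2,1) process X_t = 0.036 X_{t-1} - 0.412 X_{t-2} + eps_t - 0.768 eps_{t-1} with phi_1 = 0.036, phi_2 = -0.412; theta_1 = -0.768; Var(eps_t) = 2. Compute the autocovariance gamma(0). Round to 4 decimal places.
\gamma(0) = 3.7378

Multiply the model equation by X_{t-k} and take expectations. With theta_0 = psi_0 = 1 and psi_j the MA(infinity) weights, this gives
  gamma(k) - sum_i phi_i gamma(k-i) = c_k,
  c_k = sigma^2 * sum_{j=k..q} theta_j psi_{j-k}   (c_k = 0 for k > q),
using gamma(-m) = gamma(m).
psi-weights needed (psi_j = theta_j + sum_i phi_i psi_{j-i}):
  psi_1 = theta_1 + phi_1 = -0.768 + (0.036) = -0.732
Right-hand sides:
  c_0 = sigma^2 (1 + theta_1 psi_1) = 2 * (1 + (-0.768)(-0.732)) = 2 * 1.562176 = 3.124352
  c_1 = sigma^2 theta_1 = 2 * (-0.768) = -1.536
  c_2 = 0
Equations for k = 0, 1, 2 (AR order 2, c_2 = 0):
  (E0) gamma(0) = phi_1 gamma(1) + phi_2 gamma(2) + c_0
  (E1) gamma(1) = phi_1 gamma(0) + phi_2 gamma(1) + c_1
  (E2) gamma(2) = phi_1 gamma(1) + phi_2 gamma(0)
From (E1): gamma(1) = A gamma(0) + B with
  A = phi_1 / (1 - phi_2) = 0.036 / 1.412 = 0.025496,   B = c_1 / (1 - phi_2) = -1.536 / 1.412 = -1.087819.
Insert (E2) into (E0): gamma(0) (1 - phi_2^2) = phi_1 (1 + phi_2) gamma(1) + c_0.
  phi_1 (1 + phi_2) = (0.036)(0.588) = 0.021168,   1 - phi_2^2 = 0.830256.
Replace gamma(1) by A gamma(0) + B and collect gamma(0):
  gamma(0) [0.830256 - (0.021168)(0.025496)] = (0.021168)(-1.087819) + 3.124352
  gamma(0) * 0.829716 = 3.101325
  gamma(0) = 3.101325 / 0.829716 = 3.737814.
Therefore gamma(0) = 3.7378 (to 4 decimal places).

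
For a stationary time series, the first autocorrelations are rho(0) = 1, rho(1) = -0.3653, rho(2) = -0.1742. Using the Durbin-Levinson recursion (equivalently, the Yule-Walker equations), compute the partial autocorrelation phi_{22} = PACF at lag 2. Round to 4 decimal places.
\phi_{22} = -0.3550

The PACF at lag k is phi_{kk}, the last component of the solution
to the Yule-Walker system G_k phi = r_k where
  (G_k)_{ij} = rho(|i - j|), (r_k)_i = rho(i), i,j = 1..k.
Equivalently, Durbin-Levinson gives phi_{kk} iteratively:
  phi_{11} = rho(1)
  phi_{kk} = [rho(k) - sum_{j=1..k-1} phi_{k-1,j} rho(k-j)]
            / [1 - sum_{j=1..k-1} phi_{k-1,j} rho(j)],
  phi_{k,j} = phi_{k-1,j} - phi_{kk} phi_{k-1,k-j},  j = 1..k-1.
Step k = 1:
  phi_11 = rho(1) = -0.3653.
Step k = 2:
  phi_22 = [rho(2) - phi_11 rho(1)] / [1 - phi_11 rho(1)] = [-0.1742 - (-0.3653)(-0.3653)] / [1 - (-0.3653)(-0.3653)]
         = -0.30764409 / 0.86655591 = -0.355.
Therefore phi_{22} = -0.3550.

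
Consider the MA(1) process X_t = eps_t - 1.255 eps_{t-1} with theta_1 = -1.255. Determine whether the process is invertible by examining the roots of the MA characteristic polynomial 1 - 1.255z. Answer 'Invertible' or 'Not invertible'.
\text{Not invertible}

The MA(q) characteristic polynomial is P(z) = 1 - 1.255z.
Invertibility requires all roots to lie outside the unit circle, i.e. |z| > 1 for every root.
This is linear in z: 1 + (-1.255) z = 0  =>  z = -1/(-1.255) = 0.796813,  |z| = 0.796813.
Moduli of all roots: 0.7968.
All moduli strictly greater than 1? No.
Verdict: Not invertible.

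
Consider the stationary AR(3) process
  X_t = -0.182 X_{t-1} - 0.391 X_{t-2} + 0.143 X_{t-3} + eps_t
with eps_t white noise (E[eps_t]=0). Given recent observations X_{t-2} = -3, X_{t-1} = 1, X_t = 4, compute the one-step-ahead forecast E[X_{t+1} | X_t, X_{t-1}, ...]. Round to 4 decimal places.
E[X_{t+1} \mid \mathcal F_t] = -1.5480

For an AR(p) model X_t = c + sum_i phi_i X_{t-i} + eps_t, the
one-step-ahead conditional mean is
  E[X_{t+1} | X_t, ...] = c + sum_i phi_i X_{t+1-i}.
Substitute known values:
  E[X_{t+1} | ...] = (-0.182) * (4) + (-0.391) * (1) + (0.143) * (-3)
                   = -1.5480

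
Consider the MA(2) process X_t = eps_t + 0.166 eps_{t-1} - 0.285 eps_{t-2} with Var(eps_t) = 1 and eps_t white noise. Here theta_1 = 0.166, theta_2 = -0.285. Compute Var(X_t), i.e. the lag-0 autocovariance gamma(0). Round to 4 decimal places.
\gamma(0) = 1.1088

For an MA(q) process X_t = eps_t + sum_i theta_i eps_{t-i} with
Var(eps_t) = sigma^2, the variance is
  gamma(0) = sigma^2 * (1 + sum_i theta_i^2).
  sum_i theta_i^2 = (0.166)^2 + (-0.285)^2 = 0.027556 + 0.081225 = 0.108781.
  gamma(0) = 1 * (1 + 0.108781) = 1 * 1.108781 = 1.108781, which rounds to 1.1088.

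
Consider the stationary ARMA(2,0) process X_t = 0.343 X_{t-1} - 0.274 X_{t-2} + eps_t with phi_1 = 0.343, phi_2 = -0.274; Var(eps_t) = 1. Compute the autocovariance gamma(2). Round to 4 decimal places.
\gamma(2) = -0.2117

Multiply the model equation by X_{t-k} and take expectations. With theta_0 = psi_0 = 1 and psi_j the MA(infinity) weights, this gives
  gamma(k) - sum_i phi_i gamma(k-i) = c_k,
  c_k = sigma^2 * sum_{j=k..q} theta_j psi_{j-k}   (c_k = 0 for k > q),
using gamma(-m) = gamma(m).
Pure AR (q = 0): c_0 = sigma^2 = 1, c_k = 0 for k >= 1.
Equations for k = 0, 1, 2 (AR order 2, c_2 = 0):
  (E0) gamma(0) = phi_1 gamma(1) + phi_2 gamma(2) + c_0
  (E1) gamma(1) = phi_1 gamma(0) + phi_2 gamma(1) + c_1
  (E2) gamma(2) = phi_1 gamma(1) + phi_2 gamma(0)
From (E1): gamma(1) = A gamma(0) + B with
  A = phi_1 / (1 - phi_2) = 0.343 / 1.274 = 0.269231,   B = c_1 / (1 - phi_2) = 0 / 1.274 = 0.
Insert (E2) into (E0): gamma(0) (1 - phi_2^2) = phi_1 (1 + phi_2) gamma(1) + c_0.
  phi_1 (1 + phi_2) = (0.343)(0.726) = 0.249018,   1 - phi_2^2 = 0.924924.
Replace gamma(1) by A gamma(0) + B and collect gamma(0):
  gamma(0) [0.924924 - (0.249018)(0.269231)] = c_0 = 1
  gamma(0) * 0.857881 = 1
  gamma(0) = 1 / 0.857881 = 1.165663.
  gamma(1) = A gamma(0) = (0.269231)(1.165663) = 0.313832.
  gamma(2) = phi_1 gamma(1) + phi_2 gamma(0) = (0.343)(0.313832) + (-0.274)(1.165663) = -0.211747.
Therefore gamma(2) = -0.2117 (to 4 decimal places).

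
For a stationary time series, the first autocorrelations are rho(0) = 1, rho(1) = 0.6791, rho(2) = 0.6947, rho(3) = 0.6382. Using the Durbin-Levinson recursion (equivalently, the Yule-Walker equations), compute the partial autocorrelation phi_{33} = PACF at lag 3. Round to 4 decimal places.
\phi_{33} = 0.1750

The PACF at lag k is phi_{kk}, the last component of the solution
to the Yule-Walker system G_k phi = r_k where
  (G_k)_{ij} = rho(|i - j|), (r_k)_i = rho(i), i,j = 1..k.
Equivalently, Durbin-Levinson gives phi_{kk} iteratively:
  phi_{11} = rho(1)
  phi_{kk} = [rho(k) - sum_{j=1..k-1} phi_{k-1,j} rho(k-j)]
            / [1 - sum_{j=1..k-1} phi_{k-1,j} rho(j)],
  phi_{k,j} = phi_{k-1,j} - phi_{kk} phi_{k-1,k-j},  j = 1..k-1.
Step k = 1:
  phi_11 = rho(1) = 0.6791.
Step k = 2:
  phi_22 = [rho(2) - phi_11 rho(1)] / [1 - phi_11 rho(1)] = [0.6947 - (0.6791)(0.6791)] / [1 - (0.6791)(0.6791)]
         = 0.23352319 / 0.53882319 = 0.433395.
  Update: phi_21 = phi_11 - phi_22 phi_11 = 0.6791 - (0.433395)(0.6791) = 0.384782.
Step k = 3:
  phi_33 = [rho(3) - phi_21 rho(2) - phi_22 rho(1)] / [1 - phi_21 rho(1) - phi_22 rho(2)]
    numerator   = 0.6382 - (0.384782)(0.6947) - (0.433395)(0.6791) = 0.07657381
    denominator = 1 - (0.384782)(0.6791) - (0.433395)(0.6947) = 0.43761544
  phi_33 = 0.07657381 / 0.43761544 = 0.175.
Therefore phi_{33} = 0.1750.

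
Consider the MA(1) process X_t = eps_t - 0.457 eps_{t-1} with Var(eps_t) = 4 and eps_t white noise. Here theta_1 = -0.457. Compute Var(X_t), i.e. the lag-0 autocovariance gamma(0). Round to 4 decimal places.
\gamma(0) = 4.8354

For an MA(q) process X_t = eps_t + sum_i theta_i eps_{t-i} with
Var(eps_t) = sigma^2, the variance is
  gamma(0) = sigma^2 * (1 + sum_i theta_i^2).
  sum_i theta_i^2 = (-0.457)^2 = 0.208849.
  gamma(0) = 4 * (1 + 0.208849) = 4 * 1.208849 = 4.835396, which rounds to 4.8354.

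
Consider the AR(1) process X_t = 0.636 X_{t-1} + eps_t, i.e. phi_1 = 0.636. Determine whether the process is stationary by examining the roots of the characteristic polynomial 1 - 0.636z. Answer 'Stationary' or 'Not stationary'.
\text{Stationary}

The AR(p) characteristic polynomial is P(z) = 1 - 0.636z.
Stationarity requires all roots to lie outside the unit circle, i.e. |z| > 1 for every root.
This is linear in z: 1 + (-0.636) z = 0  =>  z = -1/(-0.636) = 1.572327,  |z| = 1.572327.
Moduli of all roots: 1.5723.
All moduli strictly greater than 1? Yes.
Verdict: Stationary.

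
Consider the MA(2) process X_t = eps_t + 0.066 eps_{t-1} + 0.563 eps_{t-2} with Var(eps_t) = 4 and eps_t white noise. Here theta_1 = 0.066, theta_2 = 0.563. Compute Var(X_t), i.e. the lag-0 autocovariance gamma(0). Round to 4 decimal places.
\gamma(0) = 5.2853

For an MA(q) process X_t = eps_t + sum_i theta_i eps_{t-i} with
Var(eps_t) = sigma^2, the variance is
  gamma(0) = sigma^2 * (1 + sum_i theta_i^2).
  sum_i theta_i^2 = (0.066)^2 + (0.563)^2 = 0.004356 + 0.316969 = 0.321325.
  gamma(0) = 4 * (1 + 0.321325) = 4 * 1.321325 = 5.2853.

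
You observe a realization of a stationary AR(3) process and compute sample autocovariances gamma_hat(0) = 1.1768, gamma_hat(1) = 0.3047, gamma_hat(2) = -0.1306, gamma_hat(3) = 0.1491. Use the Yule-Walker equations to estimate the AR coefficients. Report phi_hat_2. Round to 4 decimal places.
\hat\phi_{2} = -0.2629

The Yule-Walker equations for an AR(p) process read, in matrix form,
  Gamma_p phi = r_p,   with   (Gamma_p)_{ij} = gamma(|i - j|),
                       (r_p)_i = gamma(i),   i,j = 1..p.
Substitute the sample gammas (Toeplitz matrix and right-hand side of size 3):
  Gamma_p = [[1.1768, 0.3047, -0.1306], [0.3047, 1.1768, 0.3047], [-0.1306, 0.3047, 1.1768]]
  r_p     = [0.3047, -0.1306, 0.1491]
Written out (R1..R3):
  (R1) 1.1768 phi_1 + 0.3047 phi_2 - 0.1306 phi_3 = 0.3047
  (R2) 0.3047 phi_1 + 1.1768 phi_2 + 0.3047 phi_3 = -0.1306
  (R3) -0.1306 phi_1 + 0.3047 phi_2 + 1.1768 phi_3 = 0.1491
Gaussian elimination:
  R2 <- R2 - (0.3047/1.1768) R1 = R2 - (0.258923) R1:  1.097906 phi_2 + 0.338515 phi_3 = -0.209494
  R3 <- R3 - (-0.1306/1.1768) R1 = R3 - (-0.110979) R1:  0.338515 phi_2 + 1.162306 phi_3 = 0.182915
  R3 <- R3 - (0.338515/1.097906) R2 = R3 - (0.308328) R2:  1.057932 phi_3 = 0.247508
Back-substitution:
  phi_hat_3 = 0.247508 / 1.057932 = 0.233955
  phi_hat_2 = (-0.209494 - (0.338515)(0.233955)) / 1.097906 = -0.262947
  phi_hat_1 = (0.3047 - (0.3047)(-0.262947) - (-0.1306)(0.233955)) / 1.1768 = 0.352969
So phi_hat = [0.3530, -0.2629, 0.2340].
Therefore phi_hat_2 = -0.2629.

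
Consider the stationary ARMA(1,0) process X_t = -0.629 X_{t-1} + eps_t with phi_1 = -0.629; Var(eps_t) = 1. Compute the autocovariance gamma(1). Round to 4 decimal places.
\gamma(1) = -1.0408

Multiply the model equation by X_{t-k} and take expectations. With theta_0 = psi_0 = 1 and psi_j the MA(infinity) weights, this gives
  gamma(k) - sum_i phi_i gamma(k-i) = c_k,
  c_k = sigma^2 * sum_{j=k..q} theta_j psi_{j-k}   (c_k = 0 for k > q),
using gamma(-m) = gamma(m).
Pure AR (q = 0): c_0 = sigma^2 = 1, c_k = 0 for k >= 1.
Equations for k = 0 and k = 1 (AR order 1):
  gamma(0) = phi_1 gamma(1) + c_0
  gamma(1) = phi_1 gamma(0) + c_1
Substituting the second into the first: gamma(0) (1 - phi_1^2) = c_0 + phi_1 c_1, so
  gamma(0) = c_0 / (1 - phi_1^2) = 1 / (1 - (-0.629)^2) = 1 / 0.604359 = 1.654646.
  gamma(1) = phi_1 gamma(0) = (-0.629)(1.654646) = -1.040772.
Therefore gamma(1) = -1.0408 (to 4 decimal places).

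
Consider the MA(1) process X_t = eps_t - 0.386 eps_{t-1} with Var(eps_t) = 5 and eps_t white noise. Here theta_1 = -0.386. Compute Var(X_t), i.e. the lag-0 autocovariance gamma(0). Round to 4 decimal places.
\gamma(0) = 5.7450

For an MA(q) process X_t = eps_t + sum_i theta_i eps_{t-i} with
Var(eps_t) = sigma^2, the variance is
  gamma(0) = sigma^2 * (1 + sum_i theta_i^2).
  sum_i theta_i^2 = (-0.386)^2 = 0.148996.
  gamma(0) = 5 * (1 + 0.148996) = 5 * 1.148996 = 5.74498, which rounds to 5.7450.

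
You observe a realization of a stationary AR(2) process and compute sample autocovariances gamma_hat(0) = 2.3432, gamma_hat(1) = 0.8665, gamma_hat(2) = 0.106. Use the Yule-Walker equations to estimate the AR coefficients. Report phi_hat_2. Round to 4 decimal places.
\hat\phi_{2} = -0.1060

The Yule-Walker equations for an AR(p) process read, in matrix form,
  Gamma_p phi = r_p,   with   (Gamma_p)_{ij} = gamma(|i - j|),
                       (r_p)_i = gamma(i),   i,j = 1..p.
Substitute the sample gammas (Toeplitz matrix and right-hand side of size 2):
  Gamma_p = [[2.3432, 0.8665], [0.8665, 2.3432]]
  r_p     = [0.8665, 0.106]
Written out:
  2.3432 phi_1 + 0.8665 phi_2 = 0.8665
  0.8665 phi_1 + 2.3432 phi_2 = 0.106
Solve by Cramer's rule:
  det = gamma(0)^2 - gamma(1)^2 = (2.3432)^2 - (0.8665)^2 = 5.49058624 - 0.75082225 = 4.73976399
  phi_hat_1 = [gamma(1) gamma(0) - gamma(1) gamma(2)] / det = [(0.8665)(2.3432) - (0.8665)(0.106)] / 4.73976399 = 1.9385338 / 4.73976399 = 0.409
  phi_hat_2 = [gamma(0) gamma(2) - gamma(1)^2] / det = [(2.3432)(0.106) - (0.8665)^2] / 4.73976399 = -0.50244305 / 4.73976399 = -0.106
So phi_hat = [0.4090, -0.1060].
Therefore phi_hat_2 = -0.1060.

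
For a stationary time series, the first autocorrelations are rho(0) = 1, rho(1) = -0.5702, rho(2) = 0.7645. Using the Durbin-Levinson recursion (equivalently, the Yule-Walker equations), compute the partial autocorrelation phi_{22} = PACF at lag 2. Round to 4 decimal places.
\phi_{22} = 0.6510

The PACF at lag k is phi_{kk}, the last component of the solution
to the Yule-Walker system G_k phi = r_k where
  (G_k)_{ij} = rho(|i - j|), (r_k)_i = rho(i), i,j = 1..k.
Equivalently, Durbin-Levinson gives phi_{kk} iteratively:
  phi_{11} = rho(1)
  phi_{kk} = [rho(k) - sum_{j=1..k-1} phi_{k-1,j} rho(k-j)]
            / [1 - sum_{j=1..k-1} phi_{k-1,j} rho(j)],
  phi_{k,j} = phi_{k-1,j} - phi_{kk} phi_{k-1,k-j},  j = 1..k-1.
Step k = 1:
  phi_11 = rho(1) = -0.5702.
Step k = 2:
  phi_22 = [rho(2) - phi_11 rho(1)] / [1 - phi_11 rho(1)] = [0.7645 - (-0.5702)(-0.5702)] / [1 - (-0.5702)(-0.5702)]
         = 0.43937196 / 0.67487196 = 0.651.
Therefore phi_{22} = 0.6510.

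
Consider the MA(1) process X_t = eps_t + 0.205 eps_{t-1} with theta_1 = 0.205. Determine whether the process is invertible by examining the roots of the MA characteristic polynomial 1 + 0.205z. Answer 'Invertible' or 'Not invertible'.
\text{Invertible}

The MA(q) characteristic polynomial is P(z) = 1 + 0.205z.
Invertibility requires all roots to lie outside the unit circle, i.e. |z| > 1 for every root.
This is linear in z: 1 + (0.205) z = 0  =>  z = -1/(0.205) = -4.878049,  |z| = 4.878049.
Moduli of all roots: 4.8780.
All moduli strictly greater than 1? Yes.
Verdict: Invertible.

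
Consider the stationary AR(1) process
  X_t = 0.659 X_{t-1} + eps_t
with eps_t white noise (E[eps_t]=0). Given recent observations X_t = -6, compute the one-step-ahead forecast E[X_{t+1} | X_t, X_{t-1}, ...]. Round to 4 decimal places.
E[X_{t+1} \mid \mathcal F_t] = -3.9540

For an AR(p) model X_t = c + sum_i phi_i X_{t-i} + eps_t, the
one-step-ahead conditional mean is
  E[X_{t+1} | X_t, ...] = c + sum_i phi_i X_{t+1-i}.
Substitute known values:
  E[X_{t+1} | ...] = (0.659) * (-6)
                   = -3.9540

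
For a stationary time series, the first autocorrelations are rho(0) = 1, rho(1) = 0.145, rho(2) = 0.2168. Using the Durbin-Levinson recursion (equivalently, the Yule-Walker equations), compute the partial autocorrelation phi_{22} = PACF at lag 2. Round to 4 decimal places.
\phi_{22} = 0.2000

The PACF at lag k is phi_{kk}, the last component of the solution
to the Yule-Walker system G_k phi = r_k where
  (G_k)_{ij} = rho(|i - j|), (r_k)_i = rho(i), i,j = 1..k.
Equivalently, Durbin-Levinson gives phi_{kk} iteratively:
  phi_{11} = rho(1)
  phi_{kk} = [rho(k) - sum_{j=1..k-1} phi_{k-1,j} rho(k-j)]
            / [1 - sum_{j=1..k-1} phi_{k-1,j} rho(j)],
  phi_{k,j} = phi_{k-1,j} - phi_{kk} phi_{k-1,k-j},  j = 1..k-1.
Step k = 1:
  phi_11 = rho(1) = 0.145.
Step k = 2:
  phi_22 = [rho(2) - phi_11 rho(1)] / [1 - phi_11 rho(1)] = [0.2168 - (0.145)(0.145)] / [1 - (0.145)(0.145)]
         = 0.195775 / 0.978975 = 0.2.
Therefore phi_{22} = 0.2000.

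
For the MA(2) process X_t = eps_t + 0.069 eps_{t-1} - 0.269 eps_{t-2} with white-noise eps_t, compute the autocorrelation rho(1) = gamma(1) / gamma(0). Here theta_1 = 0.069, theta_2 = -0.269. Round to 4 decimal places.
\rho(1) = 0.0468

For an MA(q) process with theta_0 = 1, the autocovariance is
  gamma(k) = sigma^2 * sum_{i=0..q-k} theta_i * theta_{i+k},
and rho(k) = gamma(k) / gamma(0). Sigma^2 cancels.
  numerator   = (1)*(0.069) + (0.069)*(-0.269) = 0.050439.
  denominator = (1)^2 + (0.069)^2 + (-0.269)^2 = 1.077122.
  rho(1) = 0.050439 / 1.077122 = 0.0468.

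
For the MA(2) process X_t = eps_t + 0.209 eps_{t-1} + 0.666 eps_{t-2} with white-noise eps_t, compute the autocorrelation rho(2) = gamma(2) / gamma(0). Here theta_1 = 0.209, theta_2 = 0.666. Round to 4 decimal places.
\rho(2) = 0.4478

For an MA(q) process with theta_0 = 1, the autocovariance is
  gamma(k) = sigma^2 * sum_{i=0..q-k} theta_i * theta_{i+k},
and rho(k) = gamma(k) / gamma(0). Sigma^2 cancels.
  numerator   = (1)*(0.666) = 0.666.
  denominator = (1)^2 + (0.209)^2 + (0.666)^2 = 1.487237.
  rho(2) = 0.666 / 1.487237 = 0.4478.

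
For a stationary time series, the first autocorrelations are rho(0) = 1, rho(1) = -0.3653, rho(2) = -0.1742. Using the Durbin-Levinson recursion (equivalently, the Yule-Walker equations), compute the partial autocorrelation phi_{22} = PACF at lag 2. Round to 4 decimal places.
\phi_{22} = -0.3550

The PACF at lag k is phi_{kk}, the last component of the solution
to the Yule-Walker system G_k phi = r_k where
  (G_k)_{ij} = rho(|i - j|), (r_k)_i = rho(i), i,j = 1..k.
Equivalently, Durbin-Levinson gives phi_{kk} iteratively:
  phi_{11} = rho(1)
  phi_{kk} = [rho(k) - sum_{j=1..k-1} phi_{k-1,j} rho(k-j)]
            / [1 - sum_{j=1..k-1} phi_{k-1,j} rho(j)],
  phi_{k,j} = phi_{k-1,j} - phi_{kk} phi_{k-1,k-j},  j = 1..k-1.
Step k = 1:
  phi_11 = rho(1) = -0.3653.
Step k = 2:
  phi_22 = [rho(2) - phi_11 rho(1)] / [1 - phi_11 rho(1)] = [-0.1742 - (-0.3653)(-0.3653)] / [1 - (-0.3653)(-0.3653)]
         = -0.30764409 / 0.86655591 = -0.355.
Therefore phi_{22} = -0.3550.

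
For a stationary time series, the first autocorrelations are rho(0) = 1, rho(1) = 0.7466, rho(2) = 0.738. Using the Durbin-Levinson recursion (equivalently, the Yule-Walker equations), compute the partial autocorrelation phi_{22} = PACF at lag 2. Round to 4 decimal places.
\phi_{22} = 0.4080

The PACF at lag k is phi_{kk}, the last component of the solution
to the Yule-Walker system G_k phi = r_k where
  (G_k)_{ij} = rho(|i - j|), (r_k)_i = rho(i), i,j = 1..k.
Equivalently, Durbin-Levinson gives phi_{kk} iteratively:
  phi_{11} = rho(1)
  phi_{kk} = [rho(k) - sum_{j=1..k-1} phi_{k-1,j} rho(k-j)]
            / [1 - sum_{j=1..k-1} phi_{k-1,j} rho(j)],
  phi_{k,j} = phi_{k-1,j} - phi_{kk} phi_{k-1,k-j},  j = 1..k-1.
Step k = 1:
  phi_11 = rho(1) = 0.7466.
Step k = 2:
  phi_22 = [rho(2) - phi_11 rho(1)] / [1 - phi_11 rho(1)] = [0.738 - (0.7466)(0.7466)] / [1 - (0.7466)(0.7466)]
         = 0.18058844 / 0.44258844 = 0.408.
Therefore phi_{22} = 0.4080.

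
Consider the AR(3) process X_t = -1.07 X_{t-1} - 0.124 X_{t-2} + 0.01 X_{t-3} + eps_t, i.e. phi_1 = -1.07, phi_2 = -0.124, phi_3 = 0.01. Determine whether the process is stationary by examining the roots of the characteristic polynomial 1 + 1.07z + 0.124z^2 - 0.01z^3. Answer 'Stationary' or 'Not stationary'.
\text{Stationary}

The AR(p) characteristic polynomial is P(z) = 1 + 1.07z + 0.124z^2 - 0.01z^3.
Stationarity requires all roots to lie outside the unit circle, i.e. |z| > 1 for every root.
Degree 3: look for a simple real root z0 first, then factor out (1 - z/z0) and solve the remaining quadratic.
Testing z0 = -5: P(-5) = 1 + (1.07)(-5) + (0.124)(-5)^2 + (-0.01)(-5)^3
  = 1 + (-5.35) + (3.1) + (1.25) = 0.  So z_0 = -5 is a root, |z_0| = 5.
Divide out the factor (1 + 0.2 z) = (1 - z/z0) (since 1/z0 = -0.2):
  P(z) = (1 + 0.2 z)(1 + (0.87) z + (-0.05) z^2)
  [check: z-coef 0.87 - (-0.2) = 1.07; z^2-coef -0.05 - (-0.2)(0.87) = 0.124; z^3-coef -(-0.2)(-0.05) = -0.01.]
Remaining roots from the quadratic factor 1 + (0.87) z + (-0.05) z^2:
  Set 1 + (0.87) z + (-0.05) z^2 = 0, i.e. a z^2 + b z + c = 0 with a = -0.05, b = 0.87, c = 1.
  Discriminant D = b^2 - 4ac = (0.87)^2 - 4*(-0.05)*1 = 0.7569 - (-0.2) = 0.9569.
  D >= 0, so the roots are real: z = (-b +/- sqrt(D)) / (2a) = (-0.87 +/- 0.978213) / (-0.1).
    z_1 = (-0.87 + 0.978213) / (-0.1) = -1.0821,   |z_1| = 1.0821.
    z_2 = (-0.87 - 0.978213) / (-0.1) = 18.4821,   |z_2| = 18.4821.
Moduli of all roots: 5.0000, 1.0821, 18.4821.
All moduli strictly greater than 1? Yes.
Verdict: Stationary.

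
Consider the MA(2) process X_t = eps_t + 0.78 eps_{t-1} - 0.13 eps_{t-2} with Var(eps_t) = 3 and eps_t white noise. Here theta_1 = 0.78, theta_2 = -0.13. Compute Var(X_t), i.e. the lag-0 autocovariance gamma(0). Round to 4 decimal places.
\gamma(0) = 4.8759

For an MA(q) process X_t = eps_t + sum_i theta_i eps_{t-i} with
Var(eps_t) = sigma^2, the variance is
  gamma(0) = sigma^2 * (1 + sum_i theta_i^2).
  sum_i theta_i^2 = (0.78)^2 + (-0.13)^2 = 0.6084 + 0.0169 = 0.6253.
  gamma(0) = 3 * (1 + 0.6253) = 3 * 1.6253 = 4.8759.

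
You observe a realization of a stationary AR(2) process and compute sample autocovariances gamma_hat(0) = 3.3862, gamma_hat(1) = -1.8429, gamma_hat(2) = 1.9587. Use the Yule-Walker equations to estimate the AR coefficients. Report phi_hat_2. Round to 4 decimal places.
\hat\phi_{2} = 0.4010

The Yule-Walker equations for an AR(p) process read, in matrix form,
  Gamma_p phi = r_p,   with   (Gamma_p)_{ij} = gamma(|i - j|),
                       (r_p)_i = gamma(i),   i,j = 1..p.
Substitute the sample gammas (Toeplitz matrix and right-hand side of size 2):
  Gamma_p = [[3.3862, -1.8429], [-1.8429, 3.3862]]
  r_p     = [-1.8429, 1.9587]
Written out:
  3.3862 phi_1 - 1.8429 phi_2 = -1.8429
  -1.8429 phi_1 + 3.3862 phi_2 = 1.9587
Solve by Cramer's rule:
  det = gamma(0)^2 - gamma(1)^2 = (3.3862)^2 - (-1.8429)^2 = 11.46635044 - 3.39628041 = 8.07007003
  phi_hat_1 = [gamma(1) gamma(0) - gamma(1) gamma(2)] / det = [(-1.8429)(3.3862) - (-1.8429)(1.9587)] / 8.07007003 = -2.63073975 / 8.07007003 = -0.326
  phi_hat_2 = [gamma(0) gamma(2) - gamma(1)^2] / det = [(3.3862)(1.9587) - (-1.8429)^2] / 8.07007003 = 3.23626953 / 8.07007003 = 0.401
So phi_hat = [-0.3260, 0.4010].
Therefore phi_hat_2 = 0.4010.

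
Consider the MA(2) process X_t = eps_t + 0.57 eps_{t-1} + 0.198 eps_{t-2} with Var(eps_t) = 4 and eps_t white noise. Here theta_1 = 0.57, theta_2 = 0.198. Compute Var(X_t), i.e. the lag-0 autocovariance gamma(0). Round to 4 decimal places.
\gamma(0) = 5.4564

For an MA(q) process X_t = eps_t + sum_i theta_i eps_{t-i} with
Var(eps_t) = sigma^2, the variance is
  gamma(0) = sigma^2 * (1 + sum_i theta_i^2).
  sum_i theta_i^2 = (0.57)^2 + (0.198)^2 = 0.3249 + 0.039204 = 0.364104.
  gamma(0) = 4 * (1 + 0.364104) = 4 * 1.364104 = 5.456416, which rounds to 5.4564.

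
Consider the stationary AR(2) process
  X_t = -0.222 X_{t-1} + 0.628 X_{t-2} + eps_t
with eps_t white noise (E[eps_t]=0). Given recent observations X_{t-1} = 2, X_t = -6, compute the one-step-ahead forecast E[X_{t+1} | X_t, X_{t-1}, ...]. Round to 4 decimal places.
E[X_{t+1} \mid \mathcal F_t] = 2.5880

For an AR(p) model X_t = c + sum_i phi_i X_{t-i} + eps_t, the
one-step-ahead conditional mean is
  E[X_{t+1} | X_t, ...] = c + sum_i phi_i X_{t+1-i}.
Substitute known values:
  E[X_{t+1} | ...] = (-0.222) * (-6) + (0.628) * (2)
                   = 2.5880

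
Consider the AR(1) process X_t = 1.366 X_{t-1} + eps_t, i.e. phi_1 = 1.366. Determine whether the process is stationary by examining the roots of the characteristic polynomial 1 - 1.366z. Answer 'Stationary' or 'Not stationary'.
\text{Not stationary}

The AR(p) characteristic polynomial is P(z) = 1 - 1.366z.
Stationarity requires all roots to lie outside the unit circle, i.e. |z| > 1 for every root.
This is linear in z: 1 + (-1.366) z = 0  =>  z = -1/(-1.366) = 0.732064,  |z| = 0.732064.
Moduli of all roots: 0.7321.
All moduli strictly greater than 1? No.
Verdict: Not stationary.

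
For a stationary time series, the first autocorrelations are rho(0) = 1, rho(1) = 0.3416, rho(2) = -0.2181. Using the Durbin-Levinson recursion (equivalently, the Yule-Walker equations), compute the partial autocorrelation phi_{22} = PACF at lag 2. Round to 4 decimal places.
\phi_{22} = -0.3790

The PACF at lag k is phi_{kk}, the last component of the solution
to the Yule-Walker system G_k phi = r_k where
  (G_k)_{ij} = rho(|i - j|), (r_k)_i = rho(i), i,j = 1..k.
Equivalently, Durbin-Levinson gives phi_{kk} iteratively:
  phi_{11} = rho(1)
  phi_{kk} = [rho(k) - sum_{j=1..k-1} phi_{k-1,j} rho(k-j)]
            / [1 - sum_{j=1..k-1} phi_{k-1,j} rho(j)],
  phi_{k,j} = phi_{k-1,j} - phi_{kk} phi_{k-1,k-j},  j = 1..k-1.
Step k = 1:
  phi_11 = rho(1) = 0.3416.
Step k = 2:
  phi_22 = [rho(2) - phi_11 rho(1)] / [1 - phi_11 rho(1)] = [-0.2181 - (0.3416)(0.3416)] / [1 - (0.3416)(0.3416)]
         = -0.33479056 / 0.88330944 = -0.379.
Therefore phi_{22} = -0.3790.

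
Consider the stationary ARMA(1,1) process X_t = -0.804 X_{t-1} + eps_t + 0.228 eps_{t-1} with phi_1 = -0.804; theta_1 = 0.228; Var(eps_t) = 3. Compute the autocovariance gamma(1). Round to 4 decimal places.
\gamma(1) = -3.9912

Multiply the model equation by X_{t-k} and take expectations. With theta_0 = psi_0 = 1 and psi_j the MA(infinity) weights, this gives
  gamma(k) - sum_i phi_i gamma(k-i) = c_k,
  c_k = sigma^2 * sum_{j=k..q} theta_j psi_{j-k}   (c_k = 0 for k > q),
using gamma(-m) = gamma(m).
psi-weights needed (psi_j = theta_j + sum_i phi_i psi_{j-i}):
  psi_1 = theta_1 + phi_1 = 0.228 + (-0.804) = -0.576
Right-hand sides:
  c_0 = sigma^2 (1 + theta_1 psi_1) = 3 * (1 + (0.228)(-0.576)) = 3 * 0.868672 = 2.606016
  c_1 = sigma^2 theta_1 = 3 * (0.228) = 0.684
  c_2 = 0
Equations for k = 0 and k = 1 (AR order 1):
  gamma(0) = phi_1 gamma(1) + c_0
  gamma(1) = phi_1 gamma(0) + c_1
Substituting the second into the first: gamma(0) (1 - phi_1^2) = c_0 + phi_1 c_1, so
  gamma(0) = (c_0 + phi_1 c_1) / (1 - phi_1^2) = (2.606016 + (-0.804)(0.684)) / (1 - (-0.804)^2) = 2.05608 / 0.353584 = 5.814969.
  gamma(1) = phi_1 gamma(0) + c_1 = (-0.804)(5.814969) + (0.684) = -3.991235.
Therefore gamma(1) = -3.9912 (to 4 decimal places).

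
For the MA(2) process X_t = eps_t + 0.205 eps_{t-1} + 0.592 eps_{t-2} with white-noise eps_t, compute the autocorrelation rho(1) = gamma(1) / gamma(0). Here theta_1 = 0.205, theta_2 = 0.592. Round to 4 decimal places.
\rho(1) = 0.2344

For an MA(q) process with theta_0 = 1, the autocovariance is
  gamma(k) = sigma^2 * sum_{i=0..q-k} theta_i * theta_{i+k},
and rho(k) = gamma(k) / gamma(0). Sigma^2 cancels.
  numerator   = (1)*(0.205) + (0.205)*(0.592) = 0.32636.
  denominator = (1)^2 + (0.205)^2 + (0.592)^2 = 1.392489.
  rho(1) = 0.32636 / 1.392489 = 0.2344.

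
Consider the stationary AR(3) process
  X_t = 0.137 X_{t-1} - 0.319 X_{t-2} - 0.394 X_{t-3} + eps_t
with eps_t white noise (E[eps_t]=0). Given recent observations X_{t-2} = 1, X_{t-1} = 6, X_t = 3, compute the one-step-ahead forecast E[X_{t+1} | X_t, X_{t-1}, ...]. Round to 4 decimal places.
E[X_{t+1} \mid \mathcal F_t] = -1.8970

For an AR(p) model X_t = c + sum_i phi_i X_{t-i} + eps_t, the
one-step-ahead conditional mean is
  E[X_{t+1} | X_t, ...] = c + sum_i phi_i X_{t+1-i}.
Substitute known values:
  E[X_{t+1} | ...] = (0.137) * (3) + (-0.319) * (6) + (-0.394) * (1)
                   = -1.8970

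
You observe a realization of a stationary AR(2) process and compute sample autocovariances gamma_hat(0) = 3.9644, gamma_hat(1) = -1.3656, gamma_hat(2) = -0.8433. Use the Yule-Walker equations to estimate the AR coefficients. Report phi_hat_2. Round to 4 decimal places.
\hat\phi_{2} = -0.3760

The Yule-Walker equations for an AR(p) process read, in matrix form,
  Gamma_p phi = r_p,   with   (Gamma_p)_{ij} = gamma(|i - j|),
                       (r_p)_i = gamma(i),   i,j = 1..p.
Substitute the sample gammas (Toeplitz matrix and right-hand side of size 2):
  Gamma_p = [[3.9644, -1.3656], [-1.3656, 3.9644]]
  r_p     = [-1.3656, -0.8433]
Written out:
  3.9644 phi_1 - 1.3656 phi_2 = -1.3656
  -1.3656 phi_1 + 3.9644 phi_2 = -0.8433
Solve by Cramer's rule:
  det = gamma(0)^2 - gamma(1)^2 = (3.9644)^2 - (-1.3656)^2 = 15.71646736 - 1.86486336 = 13.851604
  phi_hat_1 = [gamma(1) gamma(0) - gamma(1) gamma(2)] / det = [(-1.3656)(3.9644) - (-1.3656)(-0.8433)] / 13.851604 = -6.56539512 / 13.851604 = -0.474
  phi_hat_2 = [gamma(0) gamma(2) - gamma(1)^2] / det = [(3.9644)(-0.8433) - (-1.3656)^2] / 13.851604 = -5.20804188 / 13.851604 = -0.376
So phi_hat = [-0.4740, -0.3760].
Therefore phi_hat_2 = -0.3760.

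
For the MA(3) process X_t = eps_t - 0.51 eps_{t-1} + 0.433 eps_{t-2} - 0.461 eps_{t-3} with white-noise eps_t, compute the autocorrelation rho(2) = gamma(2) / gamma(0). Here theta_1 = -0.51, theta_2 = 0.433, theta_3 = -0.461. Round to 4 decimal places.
\rho(2) = 0.4024

For an MA(q) process with theta_0 = 1, the autocovariance is
  gamma(k) = sigma^2 * sum_{i=0..q-k} theta_i * theta_{i+k},
and rho(k) = gamma(k) / gamma(0). Sigma^2 cancels.
  numerator   = (1)*(0.433) + (-0.51)*(-0.461) = 0.66811.
  denominator = (1)^2 + (-0.51)^2 + (0.433)^2 + (-0.461)^2 = 1.66011.
  rho(2) = 0.66811 / 1.66011 = 0.4024.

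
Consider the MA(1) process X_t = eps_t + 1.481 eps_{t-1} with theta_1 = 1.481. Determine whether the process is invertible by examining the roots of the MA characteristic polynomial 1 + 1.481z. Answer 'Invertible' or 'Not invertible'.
\text{Not invertible}

The MA(q) characteristic polynomial is P(z) = 1 + 1.481z.
Invertibility requires all roots to lie outside the unit circle, i.e. |z| > 1 for every root.
This is linear in z: 1 + (1.481) z = 0  =>  z = -1/(1.481) = -0.675219,  |z| = 0.675219.
Moduli of all roots: 0.6752.
All moduli strictly greater than 1? No.
Verdict: Not invertible.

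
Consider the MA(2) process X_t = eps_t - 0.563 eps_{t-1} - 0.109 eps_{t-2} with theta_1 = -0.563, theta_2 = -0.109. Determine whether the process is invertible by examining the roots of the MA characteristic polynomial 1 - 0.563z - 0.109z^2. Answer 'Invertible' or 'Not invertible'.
\text{Invertible}

The MA(q) characteristic polynomial is P(z) = 1 - 0.563z - 0.109z^2.
Invertibility requires all roots to lie outside the unit circle, i.e. |z| > 1 for every root.
Set 1 + (-0.563) z + (-0.109) z^2 = 0, i.e. a z^2 + b z + c = 0 with a = -0.109, b = -0.563, c = 1.
Discriminant D = b^2 - 4ac = (-0.563)^2 - 4*(-0.109)*1 = 0.316969 - (-0.436) = 0.752969.
D >= 0, so the roots are real: z = (-b +/- sqrt(D)) / (2a) = (0.563 +/- 0.867738) / (-0.218).
  z_1 = (0.563 + 0.867738) / (-0.218) = -6.563,   |z_1| = 6.563.
  z_2 = (0.563 - 0.867738) / (-0.218) = 1.3979,   |z_2| = 1.3979.
Moduli of all roots: 6.5630, 1.3979.
All moduli strictly greater than 1? Yes.
Verdict: Invertible.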